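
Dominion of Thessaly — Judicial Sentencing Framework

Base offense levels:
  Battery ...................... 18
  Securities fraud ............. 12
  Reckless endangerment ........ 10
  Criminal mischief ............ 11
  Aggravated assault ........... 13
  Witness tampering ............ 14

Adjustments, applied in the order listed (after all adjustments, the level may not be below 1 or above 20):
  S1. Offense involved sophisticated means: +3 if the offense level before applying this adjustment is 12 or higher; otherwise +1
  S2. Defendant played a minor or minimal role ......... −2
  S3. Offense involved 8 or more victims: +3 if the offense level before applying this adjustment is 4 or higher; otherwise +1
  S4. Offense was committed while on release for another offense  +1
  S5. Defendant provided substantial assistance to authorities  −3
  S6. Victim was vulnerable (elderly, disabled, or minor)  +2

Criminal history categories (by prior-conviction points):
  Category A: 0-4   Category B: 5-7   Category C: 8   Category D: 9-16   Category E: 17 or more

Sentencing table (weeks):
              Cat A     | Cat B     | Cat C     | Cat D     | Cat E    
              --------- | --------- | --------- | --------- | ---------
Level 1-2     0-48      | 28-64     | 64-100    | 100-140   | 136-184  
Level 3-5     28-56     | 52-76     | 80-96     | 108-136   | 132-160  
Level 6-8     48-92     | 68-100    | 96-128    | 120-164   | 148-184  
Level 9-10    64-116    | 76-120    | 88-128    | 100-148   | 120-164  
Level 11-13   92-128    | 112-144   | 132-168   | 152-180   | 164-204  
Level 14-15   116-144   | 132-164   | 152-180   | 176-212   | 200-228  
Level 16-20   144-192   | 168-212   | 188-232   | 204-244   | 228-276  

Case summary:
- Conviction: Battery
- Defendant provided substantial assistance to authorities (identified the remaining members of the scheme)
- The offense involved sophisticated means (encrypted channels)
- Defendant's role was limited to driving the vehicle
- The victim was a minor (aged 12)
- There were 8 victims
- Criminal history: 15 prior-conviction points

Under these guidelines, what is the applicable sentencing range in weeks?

204-244 weeks

Base offense level for battery: 18.
S1 applies (level before this adjustment is 18 ≥ 12, so +3): 18 + 3 = 21.
S2 applies: 21 − 2 = 19.
S3 applies (level before this adjustment is 19 ≥ 4, so +3): 19 + 3 = 22.
S5 applies: 22 − 3 = 19.
S6 applies: 19 + 2 = 21.
Level 21 exceeds the maximum of 20; capped at 20.
Final offense level: 20.
Criminal history: 15 prior points → Category D (9-16).
Level 20 falls in the 16-20 band.
Grid: Level 16-20 × Category D = 204-244 weeks.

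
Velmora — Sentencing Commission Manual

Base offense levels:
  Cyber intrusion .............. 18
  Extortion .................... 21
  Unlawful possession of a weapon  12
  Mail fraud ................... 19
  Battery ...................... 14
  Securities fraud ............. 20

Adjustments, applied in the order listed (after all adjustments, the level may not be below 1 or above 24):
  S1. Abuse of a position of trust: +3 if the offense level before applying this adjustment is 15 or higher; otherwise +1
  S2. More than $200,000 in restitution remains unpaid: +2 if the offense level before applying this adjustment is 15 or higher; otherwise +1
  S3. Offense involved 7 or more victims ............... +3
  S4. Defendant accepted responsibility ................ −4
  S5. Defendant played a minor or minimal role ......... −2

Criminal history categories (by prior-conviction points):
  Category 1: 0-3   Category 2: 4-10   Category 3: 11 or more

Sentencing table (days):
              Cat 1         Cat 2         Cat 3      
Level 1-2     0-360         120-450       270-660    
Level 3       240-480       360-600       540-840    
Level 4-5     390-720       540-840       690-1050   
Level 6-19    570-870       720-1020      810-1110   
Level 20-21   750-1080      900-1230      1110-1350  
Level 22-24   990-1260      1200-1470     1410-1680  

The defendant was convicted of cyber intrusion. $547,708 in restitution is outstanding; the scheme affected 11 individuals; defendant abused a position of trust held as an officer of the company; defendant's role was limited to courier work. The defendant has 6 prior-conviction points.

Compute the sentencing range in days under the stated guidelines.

Base offense level for cyber intrusion: 18.
S1 applies (level before this adjustment is 18 ≥ 15, so +3): 18 + 3 = 21.
S2 applies (level before this adjustment is 21 ≥ 15, so +2): 21 + 2 = 23.
S3 applies: 23 + 3 = 26.
S5 applies: 26 − 2 = 24.
Final offense level: 24.
Criminal history: 6 prior points → Category 2 (4-10).
Level 24 falls in the 22-24 band.
Grid: Level 22-24 × Category 2 = 1200-1470 days.

1200-1470 days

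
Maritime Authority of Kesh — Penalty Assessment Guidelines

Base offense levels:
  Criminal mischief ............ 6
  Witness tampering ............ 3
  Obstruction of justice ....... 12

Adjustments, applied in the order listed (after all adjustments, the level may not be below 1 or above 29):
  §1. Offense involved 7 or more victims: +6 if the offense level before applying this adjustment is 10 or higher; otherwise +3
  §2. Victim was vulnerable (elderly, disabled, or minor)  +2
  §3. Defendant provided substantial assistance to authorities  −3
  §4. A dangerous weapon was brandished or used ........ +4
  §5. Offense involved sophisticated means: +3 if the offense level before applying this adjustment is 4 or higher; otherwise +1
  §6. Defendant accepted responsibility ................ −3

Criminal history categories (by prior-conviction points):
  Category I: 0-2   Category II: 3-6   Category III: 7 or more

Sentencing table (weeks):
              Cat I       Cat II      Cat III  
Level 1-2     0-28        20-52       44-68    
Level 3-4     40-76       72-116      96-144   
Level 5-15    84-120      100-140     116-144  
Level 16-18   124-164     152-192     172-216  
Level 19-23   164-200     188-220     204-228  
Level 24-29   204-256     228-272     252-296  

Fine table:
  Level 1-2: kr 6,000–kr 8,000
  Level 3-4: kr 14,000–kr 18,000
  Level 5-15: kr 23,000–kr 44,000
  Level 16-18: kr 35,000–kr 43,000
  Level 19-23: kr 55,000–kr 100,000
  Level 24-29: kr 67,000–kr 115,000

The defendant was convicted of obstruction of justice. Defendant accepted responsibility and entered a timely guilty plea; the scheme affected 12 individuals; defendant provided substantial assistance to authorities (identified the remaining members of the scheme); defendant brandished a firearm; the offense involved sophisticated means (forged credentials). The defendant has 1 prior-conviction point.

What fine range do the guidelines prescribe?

Base offense level for obstruction of justice: 12.
§1 applies (level before this adjustment is 12 ≥ 10, so +6): 12 + 6 = 18.
§2 does not apply.
§3 applies: 18 − 3 = 15.
§4 applies: 15 + 4 = 19.
§5 applies (level before this adjustment is 19 ≥ 4, so +3): 19 + 3 = 22.
§6 applies: 22 − 3 = 19.
Final offense level: 19.
Level 19 falls in the 19-23 band.
Fine table: Level 19-23 → kr 55,000–kr 100,000.

kr 55,000–kr 100,000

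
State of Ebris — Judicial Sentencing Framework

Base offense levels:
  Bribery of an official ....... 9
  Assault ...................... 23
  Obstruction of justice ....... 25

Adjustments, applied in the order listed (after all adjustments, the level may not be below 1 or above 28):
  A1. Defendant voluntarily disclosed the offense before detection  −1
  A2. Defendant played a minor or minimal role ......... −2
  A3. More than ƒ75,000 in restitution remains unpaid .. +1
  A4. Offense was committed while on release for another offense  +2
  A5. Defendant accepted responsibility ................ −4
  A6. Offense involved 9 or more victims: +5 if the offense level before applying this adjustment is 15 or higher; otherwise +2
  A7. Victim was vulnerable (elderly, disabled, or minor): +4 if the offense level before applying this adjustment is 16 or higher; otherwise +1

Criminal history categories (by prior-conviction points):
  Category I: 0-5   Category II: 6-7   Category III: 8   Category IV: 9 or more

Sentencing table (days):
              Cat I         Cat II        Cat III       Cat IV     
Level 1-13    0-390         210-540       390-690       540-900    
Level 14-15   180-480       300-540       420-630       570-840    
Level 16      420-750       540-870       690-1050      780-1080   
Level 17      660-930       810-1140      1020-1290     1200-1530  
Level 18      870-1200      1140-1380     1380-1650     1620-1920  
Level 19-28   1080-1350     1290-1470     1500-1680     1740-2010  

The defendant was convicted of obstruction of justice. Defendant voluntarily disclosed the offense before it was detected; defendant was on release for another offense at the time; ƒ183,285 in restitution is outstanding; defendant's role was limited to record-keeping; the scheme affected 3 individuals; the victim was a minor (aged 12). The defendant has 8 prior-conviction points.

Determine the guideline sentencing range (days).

1500-1680 days

Base offense level for obstruction of justice: 25.
A1 applies: 25 − 1 = 24.
A2 applies: 24 − 2 = 22.
A3 applies: 22 + 1 = 23.
A4 applies: 23 + 2 = 25.
A5 does not apply.
A6 does not apply.
A7 applies (level before this adjustment is 25 ≥ 16, so +4): 25 + 4 = 29.
Level 29 exceeds the maximum of 28; capped at 28.
Final offense level: 28.
Criminal history: 8 prior points → Category III (8).
Level 28 falls in the 19-28 band.
Grid: Level 19-28 × Category III = 1500-1680 days.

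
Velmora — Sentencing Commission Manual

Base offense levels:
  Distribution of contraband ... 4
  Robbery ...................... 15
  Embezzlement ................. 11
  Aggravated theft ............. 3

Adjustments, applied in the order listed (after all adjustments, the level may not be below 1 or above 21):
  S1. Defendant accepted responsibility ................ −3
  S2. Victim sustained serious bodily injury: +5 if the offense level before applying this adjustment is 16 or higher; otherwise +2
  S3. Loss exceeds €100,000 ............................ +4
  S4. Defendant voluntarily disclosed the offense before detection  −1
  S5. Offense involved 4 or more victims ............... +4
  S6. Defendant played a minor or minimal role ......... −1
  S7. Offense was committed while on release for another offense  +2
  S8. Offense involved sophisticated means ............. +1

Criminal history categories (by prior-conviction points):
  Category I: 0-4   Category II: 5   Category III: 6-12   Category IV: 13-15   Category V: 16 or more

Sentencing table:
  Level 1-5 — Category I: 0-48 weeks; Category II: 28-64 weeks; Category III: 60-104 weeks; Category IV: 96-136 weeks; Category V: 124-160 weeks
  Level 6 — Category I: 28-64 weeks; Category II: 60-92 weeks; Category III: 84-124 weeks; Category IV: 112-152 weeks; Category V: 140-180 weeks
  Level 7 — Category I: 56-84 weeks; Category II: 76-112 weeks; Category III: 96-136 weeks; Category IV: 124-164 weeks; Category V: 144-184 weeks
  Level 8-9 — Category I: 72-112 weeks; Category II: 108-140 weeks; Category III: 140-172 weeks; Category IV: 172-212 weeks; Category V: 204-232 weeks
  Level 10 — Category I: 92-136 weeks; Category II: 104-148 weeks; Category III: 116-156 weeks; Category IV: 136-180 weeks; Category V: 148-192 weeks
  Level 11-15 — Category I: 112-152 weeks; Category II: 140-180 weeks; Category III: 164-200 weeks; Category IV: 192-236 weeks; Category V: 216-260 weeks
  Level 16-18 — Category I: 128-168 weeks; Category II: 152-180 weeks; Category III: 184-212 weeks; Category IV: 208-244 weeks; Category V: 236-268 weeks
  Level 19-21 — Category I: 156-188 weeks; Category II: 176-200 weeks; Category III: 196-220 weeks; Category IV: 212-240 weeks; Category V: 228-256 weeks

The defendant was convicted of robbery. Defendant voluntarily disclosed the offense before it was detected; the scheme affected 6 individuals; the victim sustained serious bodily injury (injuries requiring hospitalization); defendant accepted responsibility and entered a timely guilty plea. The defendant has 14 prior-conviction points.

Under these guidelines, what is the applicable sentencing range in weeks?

Base offense level for robbery: 15.
S1 applies: 15 − 3 = 12.
S2 applies (level before this adjustment is 12 < 16, so +2): 12 + 2 = 14.
S4 applies: 14 − 1 = 13.
S5 applies: 13 + 4 = 17.
S7 does not apply.
Final offense level: 17.
Criminal history: 14 prior points → Category IV (13-15).
Level 17 falls in the 16-18 band.
Grid: Level 16-18 × Category IV = 208-244 weeks.

208-244 weeks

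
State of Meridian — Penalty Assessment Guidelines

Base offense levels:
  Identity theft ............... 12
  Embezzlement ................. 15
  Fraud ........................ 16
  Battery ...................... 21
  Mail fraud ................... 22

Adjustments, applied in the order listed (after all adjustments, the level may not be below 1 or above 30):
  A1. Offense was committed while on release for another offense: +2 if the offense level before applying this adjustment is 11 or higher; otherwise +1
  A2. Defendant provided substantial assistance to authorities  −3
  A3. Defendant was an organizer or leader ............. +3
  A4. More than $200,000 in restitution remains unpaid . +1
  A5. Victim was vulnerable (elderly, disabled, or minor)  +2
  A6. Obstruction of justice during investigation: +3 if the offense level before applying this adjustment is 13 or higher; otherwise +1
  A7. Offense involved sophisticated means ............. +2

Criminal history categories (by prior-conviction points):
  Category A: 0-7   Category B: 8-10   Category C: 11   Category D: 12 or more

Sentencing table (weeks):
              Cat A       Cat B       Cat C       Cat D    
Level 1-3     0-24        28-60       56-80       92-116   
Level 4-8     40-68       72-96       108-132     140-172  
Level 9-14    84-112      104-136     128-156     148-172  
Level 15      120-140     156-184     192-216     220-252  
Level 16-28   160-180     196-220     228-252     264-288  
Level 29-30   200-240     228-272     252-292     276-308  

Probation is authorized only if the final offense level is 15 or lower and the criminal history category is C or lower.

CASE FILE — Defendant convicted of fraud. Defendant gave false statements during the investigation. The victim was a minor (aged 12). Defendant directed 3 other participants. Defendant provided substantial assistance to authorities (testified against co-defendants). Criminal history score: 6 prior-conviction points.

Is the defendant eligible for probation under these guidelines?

Base offense level for fraud: 16.
A2 applies: 16 − 3 = 13.
A3 applies: 13 + 3 = 16.
A5 applies: 16 + 2 = 18.
A6 applies (level before this adjustment is 18 ≥ 13, so +3): 18 + 3 = 21.
Final offense level: 21.
Criminal history: 6 prior points → Category A (0-7).
Level 21 falls in the 16-28 band.
Grid: Level 16-28 × Category A = 160-180 weeks.
Probation check: level 21 > 15 and category A ≤ C → not eligible.

No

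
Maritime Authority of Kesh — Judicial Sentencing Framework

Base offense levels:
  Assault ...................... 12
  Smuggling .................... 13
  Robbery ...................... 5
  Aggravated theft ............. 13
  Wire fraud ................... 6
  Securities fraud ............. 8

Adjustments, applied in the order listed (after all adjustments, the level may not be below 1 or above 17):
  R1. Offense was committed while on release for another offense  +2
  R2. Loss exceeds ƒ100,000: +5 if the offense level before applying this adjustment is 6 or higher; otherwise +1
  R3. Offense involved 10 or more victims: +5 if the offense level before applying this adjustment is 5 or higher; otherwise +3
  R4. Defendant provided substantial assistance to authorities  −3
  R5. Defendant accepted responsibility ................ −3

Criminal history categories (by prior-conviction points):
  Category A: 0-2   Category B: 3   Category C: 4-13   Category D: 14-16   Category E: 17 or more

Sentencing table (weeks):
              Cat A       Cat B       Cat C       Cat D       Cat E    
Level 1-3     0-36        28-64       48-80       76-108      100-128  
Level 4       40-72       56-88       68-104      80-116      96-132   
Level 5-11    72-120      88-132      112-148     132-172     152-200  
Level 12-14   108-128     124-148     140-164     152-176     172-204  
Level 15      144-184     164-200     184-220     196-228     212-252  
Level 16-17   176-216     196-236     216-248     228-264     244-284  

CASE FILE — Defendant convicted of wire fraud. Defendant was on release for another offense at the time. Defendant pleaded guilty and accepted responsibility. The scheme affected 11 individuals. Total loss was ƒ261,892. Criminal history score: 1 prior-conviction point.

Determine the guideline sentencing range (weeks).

Base offense level for wire fraud: 6.
R1 applies: 6 + 2 = 8.
R2 applies (level before this adjustment is 8 ≥ 6, so +5): 8 + 5 = 13.
R3 applies (level before this adjustment is 13 ≥ 5, so +5): 13 + 5 = 18.
R4 does not apply.
R5 applies: 18 − 3 = 15.
Final offense level: 15.
Criminal history: 1 prior point → Category A (0-2).
Level 15 falls in the 15 band.
Grid: Level 15 × Category A = 144-184 weeks.

144-184 weeks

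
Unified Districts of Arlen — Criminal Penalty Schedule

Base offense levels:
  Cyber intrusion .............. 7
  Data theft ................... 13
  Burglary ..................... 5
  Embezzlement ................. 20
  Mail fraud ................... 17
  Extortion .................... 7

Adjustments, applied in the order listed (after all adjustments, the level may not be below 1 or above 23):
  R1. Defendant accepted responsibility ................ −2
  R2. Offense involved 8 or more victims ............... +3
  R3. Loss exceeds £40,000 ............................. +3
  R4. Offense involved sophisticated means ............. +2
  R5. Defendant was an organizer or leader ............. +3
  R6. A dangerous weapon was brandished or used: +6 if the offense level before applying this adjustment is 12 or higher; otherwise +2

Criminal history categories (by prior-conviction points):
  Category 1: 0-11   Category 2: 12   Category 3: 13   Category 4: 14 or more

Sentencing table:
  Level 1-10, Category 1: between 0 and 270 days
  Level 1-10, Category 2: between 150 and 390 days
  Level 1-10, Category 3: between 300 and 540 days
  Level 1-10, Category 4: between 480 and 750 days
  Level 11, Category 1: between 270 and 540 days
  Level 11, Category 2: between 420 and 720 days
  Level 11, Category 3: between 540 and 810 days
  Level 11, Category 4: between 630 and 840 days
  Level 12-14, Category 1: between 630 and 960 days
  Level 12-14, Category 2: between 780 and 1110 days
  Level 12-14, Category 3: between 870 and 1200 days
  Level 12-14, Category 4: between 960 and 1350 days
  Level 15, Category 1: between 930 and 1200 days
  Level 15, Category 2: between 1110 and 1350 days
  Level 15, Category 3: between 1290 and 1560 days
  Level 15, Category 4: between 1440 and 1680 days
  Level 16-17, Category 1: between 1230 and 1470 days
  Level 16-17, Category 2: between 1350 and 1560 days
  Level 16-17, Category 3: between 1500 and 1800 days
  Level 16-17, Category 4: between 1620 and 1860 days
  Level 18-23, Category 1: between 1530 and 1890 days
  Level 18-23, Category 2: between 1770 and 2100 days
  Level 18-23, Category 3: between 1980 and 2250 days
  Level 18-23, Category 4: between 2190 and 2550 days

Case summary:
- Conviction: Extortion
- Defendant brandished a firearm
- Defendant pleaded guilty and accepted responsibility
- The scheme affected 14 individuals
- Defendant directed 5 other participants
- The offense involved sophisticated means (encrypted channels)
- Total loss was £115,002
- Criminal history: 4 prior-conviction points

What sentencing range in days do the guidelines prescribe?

1530-1890 days

Base offense level for extortion: 7.
R1 applies: 7 − 2 = 5.
R2 applies: 5 + 3 = 8.
R3 applies: 8 + 3 = 11.
R4 applies: 11 + 2 = 13.
R5 applies: 13 + 3 = 16.
R6 applies (level before this adjustment is 16 ≥ 12, so +6): 16 + 6 = 22.
Final offense level: 22.
Criminal history: 4 prior points → Category 1 (0-11).
Level 22 falls in the 18-23 band.
Grid: Level 18-23 × Category 1 = 1530-1890 days.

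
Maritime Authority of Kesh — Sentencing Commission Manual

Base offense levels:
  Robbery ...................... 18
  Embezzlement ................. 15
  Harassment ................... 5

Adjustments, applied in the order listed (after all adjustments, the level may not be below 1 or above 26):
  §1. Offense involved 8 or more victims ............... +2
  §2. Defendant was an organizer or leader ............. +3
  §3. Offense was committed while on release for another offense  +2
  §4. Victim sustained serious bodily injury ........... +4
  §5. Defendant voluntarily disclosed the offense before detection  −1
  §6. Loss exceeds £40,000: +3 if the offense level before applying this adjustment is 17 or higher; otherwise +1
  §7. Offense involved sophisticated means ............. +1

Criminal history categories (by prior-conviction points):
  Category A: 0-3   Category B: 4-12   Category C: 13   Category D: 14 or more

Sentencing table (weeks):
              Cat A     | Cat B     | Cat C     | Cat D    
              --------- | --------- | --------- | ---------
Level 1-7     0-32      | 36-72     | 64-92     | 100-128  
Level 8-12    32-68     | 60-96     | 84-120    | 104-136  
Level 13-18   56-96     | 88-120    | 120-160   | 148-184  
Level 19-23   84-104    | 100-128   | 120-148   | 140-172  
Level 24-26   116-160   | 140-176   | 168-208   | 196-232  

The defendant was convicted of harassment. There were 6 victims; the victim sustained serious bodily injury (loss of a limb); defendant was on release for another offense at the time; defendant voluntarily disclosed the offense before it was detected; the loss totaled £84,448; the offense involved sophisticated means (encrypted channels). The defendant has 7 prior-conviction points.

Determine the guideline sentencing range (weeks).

Base offense level for harassment: 5.
§3 applies: 5 + 2 = 7.
§4 applies: 7 + 4 = 11.
§5 applies: 11 − 1 = 10.
§6 applies (level before this adjustment is 10 < 17, so +1): 10 + 1 = 11.
§7 applies: 11 + 1 = 12.
Final offense level: 12.
Criminal history: 7 prior points → Category B (4-12).
Level 12 falls in the 8-12 band.
Grid: Level 8-12 × Category B = 60-96 weeks.

60-96 weeks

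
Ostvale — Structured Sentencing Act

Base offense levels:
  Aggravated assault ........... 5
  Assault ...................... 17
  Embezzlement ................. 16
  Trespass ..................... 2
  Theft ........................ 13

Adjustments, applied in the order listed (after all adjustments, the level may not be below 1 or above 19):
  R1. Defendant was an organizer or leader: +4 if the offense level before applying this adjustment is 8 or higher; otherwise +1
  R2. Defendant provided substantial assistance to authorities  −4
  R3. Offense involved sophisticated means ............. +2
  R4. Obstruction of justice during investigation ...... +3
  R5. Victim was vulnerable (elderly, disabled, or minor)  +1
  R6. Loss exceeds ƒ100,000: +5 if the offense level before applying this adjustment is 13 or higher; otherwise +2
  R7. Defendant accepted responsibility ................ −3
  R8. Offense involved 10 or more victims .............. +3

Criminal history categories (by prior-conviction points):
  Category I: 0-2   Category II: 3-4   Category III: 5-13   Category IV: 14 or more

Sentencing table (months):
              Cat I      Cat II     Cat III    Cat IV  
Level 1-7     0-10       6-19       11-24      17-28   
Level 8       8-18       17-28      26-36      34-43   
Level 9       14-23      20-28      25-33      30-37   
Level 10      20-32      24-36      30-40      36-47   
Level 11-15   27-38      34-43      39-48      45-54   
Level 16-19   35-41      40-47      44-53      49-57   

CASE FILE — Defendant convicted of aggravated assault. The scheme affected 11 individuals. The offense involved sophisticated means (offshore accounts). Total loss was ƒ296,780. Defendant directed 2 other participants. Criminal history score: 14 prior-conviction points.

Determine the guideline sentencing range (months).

Base offense level for aggravated assault: 5.
R1 applies (level before this adjustment is 5 < 8, so +1): 5 + 1 = 6.
R3 applies: 6 + 2 = 8.
R5 does not apply.
R6 applies (level before this adjustment is 8 < 13, so +2): 8 + 2 = 10.
R8 applies: 10 + 3 = 13.
Final offense level: 13.
Criminal history: 14 prior points → Category IV (14+).
Level 13 falls in the 11-15 band.
Grid: Level 11-15 × Category IV = 45-54 months.

45-54 months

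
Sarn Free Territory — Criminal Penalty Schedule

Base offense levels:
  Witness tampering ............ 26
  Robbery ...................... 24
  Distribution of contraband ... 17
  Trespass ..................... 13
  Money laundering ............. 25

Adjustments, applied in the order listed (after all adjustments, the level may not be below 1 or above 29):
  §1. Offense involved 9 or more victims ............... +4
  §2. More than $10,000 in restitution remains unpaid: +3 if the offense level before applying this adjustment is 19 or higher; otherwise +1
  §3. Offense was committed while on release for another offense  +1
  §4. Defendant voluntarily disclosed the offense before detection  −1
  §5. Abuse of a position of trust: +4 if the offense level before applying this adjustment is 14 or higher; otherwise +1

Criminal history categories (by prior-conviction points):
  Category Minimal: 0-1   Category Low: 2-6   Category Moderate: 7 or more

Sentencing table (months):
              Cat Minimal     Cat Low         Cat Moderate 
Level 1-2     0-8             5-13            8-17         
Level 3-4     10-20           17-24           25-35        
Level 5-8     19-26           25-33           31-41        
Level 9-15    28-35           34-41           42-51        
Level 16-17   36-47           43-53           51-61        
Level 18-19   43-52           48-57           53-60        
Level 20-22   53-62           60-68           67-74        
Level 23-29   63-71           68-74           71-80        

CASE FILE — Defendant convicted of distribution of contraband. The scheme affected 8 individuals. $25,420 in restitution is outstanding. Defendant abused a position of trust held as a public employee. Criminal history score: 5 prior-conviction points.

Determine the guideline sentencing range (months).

60-68 months

Base offense level for distribution of contraband: 17.
§1 does not apply.
§2 applies (level before this adjustment is 17 < 19, so +1): 17 + 1 = 18.
§4 does not apply.
§5 applies (level before this adjustment is 18 ≥ 14, so +4): 18 + 4 = 22.
Final offense level: 22.
Criminal history: 5 prior points → Category Low (2-6).
Level 22 falls in the 20-22 band.
Grid: Level 20-22 × Category Low = 60-68 months.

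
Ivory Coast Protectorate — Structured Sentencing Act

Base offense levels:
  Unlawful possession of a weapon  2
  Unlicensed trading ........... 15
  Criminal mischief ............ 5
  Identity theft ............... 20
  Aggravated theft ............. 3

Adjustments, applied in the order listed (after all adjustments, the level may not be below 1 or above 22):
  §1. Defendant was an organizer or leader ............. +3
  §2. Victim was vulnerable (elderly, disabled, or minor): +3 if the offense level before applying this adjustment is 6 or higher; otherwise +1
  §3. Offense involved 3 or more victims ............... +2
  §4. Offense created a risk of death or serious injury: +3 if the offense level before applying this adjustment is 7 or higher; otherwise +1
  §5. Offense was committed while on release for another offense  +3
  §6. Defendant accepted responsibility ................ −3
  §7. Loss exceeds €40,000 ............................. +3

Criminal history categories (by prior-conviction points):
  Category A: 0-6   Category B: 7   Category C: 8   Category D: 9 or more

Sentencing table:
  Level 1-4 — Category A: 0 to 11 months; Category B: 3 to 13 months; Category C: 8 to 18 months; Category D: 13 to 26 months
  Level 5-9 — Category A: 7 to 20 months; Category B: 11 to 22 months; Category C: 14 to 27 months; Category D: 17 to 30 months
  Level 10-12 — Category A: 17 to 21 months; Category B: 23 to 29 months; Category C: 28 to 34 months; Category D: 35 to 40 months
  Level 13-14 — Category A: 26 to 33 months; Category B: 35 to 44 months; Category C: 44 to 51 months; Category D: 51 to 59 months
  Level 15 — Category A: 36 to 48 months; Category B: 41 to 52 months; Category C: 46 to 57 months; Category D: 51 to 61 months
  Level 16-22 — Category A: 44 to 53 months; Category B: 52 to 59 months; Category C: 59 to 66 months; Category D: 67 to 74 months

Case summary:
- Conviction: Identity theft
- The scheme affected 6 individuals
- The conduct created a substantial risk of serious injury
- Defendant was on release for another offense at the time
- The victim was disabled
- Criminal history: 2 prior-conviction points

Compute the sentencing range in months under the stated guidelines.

Base offense level for identity theft: 20.
§2 applies (level before this adjustment is 20 ≥ 6, so +3): 20 + 3 = 23.
§3 applies: 23 + 2 = 25.
§4 applies (level before this adjustment is 25 ≥ 7, so +3): 25 + 3 = 28.
§5 applies: 28 + 3 = 31.
Level 31 exceeds the maximum of 22; capped at 22.
Final offense level: 22.
Criminal history: 2 prior points → Category A (0-6).
Level 22 falls in the 16-22 band.
Grid: Level 16-22 × Category A = 44-53 months.

44-53 months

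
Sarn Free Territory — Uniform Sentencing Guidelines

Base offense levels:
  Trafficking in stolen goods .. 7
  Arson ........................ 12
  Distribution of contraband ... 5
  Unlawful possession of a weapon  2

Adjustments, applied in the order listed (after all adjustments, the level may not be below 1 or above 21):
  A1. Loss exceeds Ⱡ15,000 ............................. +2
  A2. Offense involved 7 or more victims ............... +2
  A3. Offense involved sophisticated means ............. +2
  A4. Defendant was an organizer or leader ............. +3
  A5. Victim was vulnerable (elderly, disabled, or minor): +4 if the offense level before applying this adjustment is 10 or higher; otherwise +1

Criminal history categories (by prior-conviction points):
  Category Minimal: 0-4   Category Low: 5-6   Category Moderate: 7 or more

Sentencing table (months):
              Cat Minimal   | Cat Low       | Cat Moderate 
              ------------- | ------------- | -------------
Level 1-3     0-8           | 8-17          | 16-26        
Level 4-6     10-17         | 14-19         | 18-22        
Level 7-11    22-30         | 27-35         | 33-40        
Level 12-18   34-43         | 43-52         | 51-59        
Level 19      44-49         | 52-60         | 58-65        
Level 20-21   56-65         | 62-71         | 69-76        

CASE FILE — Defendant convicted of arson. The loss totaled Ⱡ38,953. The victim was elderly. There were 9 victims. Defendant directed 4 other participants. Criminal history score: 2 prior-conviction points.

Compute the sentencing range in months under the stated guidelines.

Base offense level for arson: 12.
A1 applies: 12 + 2 = 14.
A2 applies: 14 + 2 = 16.
A3 does not apply.
A4 applies: 16 + 3 = 19.
A5 applies (level before this adjustment is 19 ≥ 10, so +4): 19 + 4 = 23.
Level 23 exceeds the maximum of 21; capped at 21.
Final offense level: 21.
Criminal history: 2 prior points → Category Minimal (0-4).
Level 21 falls in the 20-21 band.
Grid: Level 20-21 × Category Minimal = 56-65 months.

56-65 months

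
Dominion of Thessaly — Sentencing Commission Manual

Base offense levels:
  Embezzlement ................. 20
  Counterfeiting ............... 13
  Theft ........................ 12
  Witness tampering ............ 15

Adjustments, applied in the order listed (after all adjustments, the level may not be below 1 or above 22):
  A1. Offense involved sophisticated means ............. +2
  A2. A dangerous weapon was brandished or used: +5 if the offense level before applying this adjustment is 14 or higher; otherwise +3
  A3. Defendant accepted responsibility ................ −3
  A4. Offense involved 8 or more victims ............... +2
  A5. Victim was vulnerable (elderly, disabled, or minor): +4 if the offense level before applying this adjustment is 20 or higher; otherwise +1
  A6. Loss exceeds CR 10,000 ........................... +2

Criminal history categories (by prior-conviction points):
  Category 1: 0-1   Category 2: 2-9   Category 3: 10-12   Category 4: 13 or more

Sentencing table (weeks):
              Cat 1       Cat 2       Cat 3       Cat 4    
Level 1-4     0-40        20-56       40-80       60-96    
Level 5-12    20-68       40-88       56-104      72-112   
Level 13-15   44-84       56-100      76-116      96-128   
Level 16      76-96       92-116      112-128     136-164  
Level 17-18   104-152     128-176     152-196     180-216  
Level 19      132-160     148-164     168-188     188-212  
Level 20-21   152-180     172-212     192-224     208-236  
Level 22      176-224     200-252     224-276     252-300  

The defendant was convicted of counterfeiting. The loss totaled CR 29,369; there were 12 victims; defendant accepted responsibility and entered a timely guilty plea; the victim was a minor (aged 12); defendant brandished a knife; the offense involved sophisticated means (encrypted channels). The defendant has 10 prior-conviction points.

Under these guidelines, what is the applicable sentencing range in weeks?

Base offense level for counterfeiting: 13.
A1 applies: 13 + 2 = 15.
A2 applies (level before this adjustment is 15 ≥ 14, so +5): 15 + 5 = 20.
A3 applies: 20 − 3 = 17.
A4 applies: 17 + 2 = 19.
A5 applies (level before this adjustment is 19 < 20, so +1): 19 + 1 = 20.
A6 applies: 20 + 2 = 22.
Final offense level: 22.
Criminal history: 10 prior points → Category 3 (10-12).
Level 22 falls in the 22 band.
Grid: Level 22 × Category 3 = 224-276 weeks.

224-276 weeks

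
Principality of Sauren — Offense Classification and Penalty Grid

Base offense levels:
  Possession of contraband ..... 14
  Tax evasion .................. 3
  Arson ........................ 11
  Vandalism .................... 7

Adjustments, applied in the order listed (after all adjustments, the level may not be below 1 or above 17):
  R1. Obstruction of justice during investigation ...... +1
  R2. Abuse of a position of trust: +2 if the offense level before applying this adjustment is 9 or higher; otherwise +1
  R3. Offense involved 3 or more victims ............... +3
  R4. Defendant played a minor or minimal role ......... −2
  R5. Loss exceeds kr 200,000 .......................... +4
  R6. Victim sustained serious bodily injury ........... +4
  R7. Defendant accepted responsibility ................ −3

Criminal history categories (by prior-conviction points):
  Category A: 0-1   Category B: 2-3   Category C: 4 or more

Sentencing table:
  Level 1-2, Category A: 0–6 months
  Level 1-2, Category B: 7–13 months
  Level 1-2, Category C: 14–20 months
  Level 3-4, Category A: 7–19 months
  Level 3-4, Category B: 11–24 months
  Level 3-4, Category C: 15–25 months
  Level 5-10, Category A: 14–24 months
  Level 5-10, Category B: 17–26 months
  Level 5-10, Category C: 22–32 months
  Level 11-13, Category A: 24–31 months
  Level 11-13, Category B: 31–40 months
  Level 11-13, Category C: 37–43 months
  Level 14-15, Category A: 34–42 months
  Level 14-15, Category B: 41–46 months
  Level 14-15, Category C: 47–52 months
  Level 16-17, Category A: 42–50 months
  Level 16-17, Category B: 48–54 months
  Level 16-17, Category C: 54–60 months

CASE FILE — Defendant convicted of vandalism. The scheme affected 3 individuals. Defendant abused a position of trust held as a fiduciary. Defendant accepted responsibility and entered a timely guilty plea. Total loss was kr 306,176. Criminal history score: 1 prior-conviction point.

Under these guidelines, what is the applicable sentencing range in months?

Base offense level for vandalism: 7.
R2 applies (level before this adjustment is 7 < 9, so +1): 7 + 1 = 8.
R3 applies: 8 + 3 = 11.
R4 does not apply.
R5 applies: 11 + 4 = 15.
R6 does not apply.
R7 applies: 15 − 3 = 12.
Final offense level: 12.
Criminal history: 1 prior point → Category A (0-1).
Level 12 falls in the 11-13 band.
Grid: Level 11-13 × Category A = 24-31 months.

24-31 months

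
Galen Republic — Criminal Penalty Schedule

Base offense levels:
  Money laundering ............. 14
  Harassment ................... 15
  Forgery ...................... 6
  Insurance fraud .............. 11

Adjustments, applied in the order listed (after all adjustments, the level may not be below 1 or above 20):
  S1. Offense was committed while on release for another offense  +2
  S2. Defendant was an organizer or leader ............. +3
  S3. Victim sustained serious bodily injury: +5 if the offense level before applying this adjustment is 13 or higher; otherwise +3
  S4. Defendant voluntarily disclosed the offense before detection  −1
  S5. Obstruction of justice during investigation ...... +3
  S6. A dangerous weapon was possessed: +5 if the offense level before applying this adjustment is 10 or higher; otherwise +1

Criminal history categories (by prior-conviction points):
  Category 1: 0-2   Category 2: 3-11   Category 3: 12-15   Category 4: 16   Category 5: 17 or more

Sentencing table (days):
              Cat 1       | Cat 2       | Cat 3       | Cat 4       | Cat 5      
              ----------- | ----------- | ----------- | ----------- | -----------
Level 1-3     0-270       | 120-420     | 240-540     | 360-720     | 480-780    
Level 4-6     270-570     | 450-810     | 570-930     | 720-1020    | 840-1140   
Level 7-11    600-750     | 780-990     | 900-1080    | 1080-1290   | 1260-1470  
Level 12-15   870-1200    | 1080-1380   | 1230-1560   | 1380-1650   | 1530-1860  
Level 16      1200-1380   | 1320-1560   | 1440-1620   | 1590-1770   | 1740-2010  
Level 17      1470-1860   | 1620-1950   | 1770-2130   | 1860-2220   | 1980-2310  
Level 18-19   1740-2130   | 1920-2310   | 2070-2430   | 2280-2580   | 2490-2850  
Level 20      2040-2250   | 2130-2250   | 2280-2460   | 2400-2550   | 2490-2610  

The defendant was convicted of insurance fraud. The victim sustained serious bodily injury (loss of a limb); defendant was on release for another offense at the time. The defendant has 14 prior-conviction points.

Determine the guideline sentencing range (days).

Base offense level for insurance fraud: 11.
S1 applies: 11 + 2 = 13.
S3 applies (level before this adjustment is 13 ≥ 13, so +5): 13 + 5 = 18.
S5 does not apply.
S6 does not apply.
Final offense level: 18.
Criminal history: 14 prior points → Category 3 (12-15).
Level 18 falls in the 18-19 band.
Grid: Level 18-19 × Category 3 = 2070-2430 days.

2070-2430 days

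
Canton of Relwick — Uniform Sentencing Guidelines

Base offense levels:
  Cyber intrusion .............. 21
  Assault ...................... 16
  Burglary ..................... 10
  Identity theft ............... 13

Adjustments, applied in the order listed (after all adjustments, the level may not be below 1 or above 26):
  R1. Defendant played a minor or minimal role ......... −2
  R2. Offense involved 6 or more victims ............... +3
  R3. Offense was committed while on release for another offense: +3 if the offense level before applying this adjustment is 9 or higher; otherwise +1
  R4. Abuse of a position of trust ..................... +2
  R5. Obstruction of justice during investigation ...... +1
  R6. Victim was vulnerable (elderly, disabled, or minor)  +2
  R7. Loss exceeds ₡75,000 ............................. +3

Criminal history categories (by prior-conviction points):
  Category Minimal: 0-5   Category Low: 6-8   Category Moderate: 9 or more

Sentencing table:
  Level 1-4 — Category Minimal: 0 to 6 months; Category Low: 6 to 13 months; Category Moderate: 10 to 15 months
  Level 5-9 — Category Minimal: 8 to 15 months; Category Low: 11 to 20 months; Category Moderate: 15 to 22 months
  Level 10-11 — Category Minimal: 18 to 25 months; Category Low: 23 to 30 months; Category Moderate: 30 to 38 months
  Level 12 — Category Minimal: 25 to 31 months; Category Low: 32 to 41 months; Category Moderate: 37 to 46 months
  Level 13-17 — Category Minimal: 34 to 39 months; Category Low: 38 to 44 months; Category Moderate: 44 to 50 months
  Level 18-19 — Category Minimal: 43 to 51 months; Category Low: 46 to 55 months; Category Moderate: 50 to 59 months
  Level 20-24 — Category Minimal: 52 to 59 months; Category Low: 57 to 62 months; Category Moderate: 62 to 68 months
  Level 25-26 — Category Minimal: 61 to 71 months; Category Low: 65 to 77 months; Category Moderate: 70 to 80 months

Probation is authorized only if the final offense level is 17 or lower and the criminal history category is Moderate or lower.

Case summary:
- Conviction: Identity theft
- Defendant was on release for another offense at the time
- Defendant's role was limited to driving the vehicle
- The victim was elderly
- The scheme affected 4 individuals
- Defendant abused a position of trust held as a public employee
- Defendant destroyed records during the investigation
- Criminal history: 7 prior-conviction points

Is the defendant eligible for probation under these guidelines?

No

Base offense level for identity theft: 13.
R1 applies: 13 − 2 = 11.
R3 applies (level before this adjustment is 11 ≥ 9, so +3): 11 + 3 = 14.
R4 applies: 14 + 2 = 16.
R5 applies: 16 + 1 = 17.
R6 applies: 17 + 2 = 19.
R7 does not apply.
Final offense level: 19.
Criminal history: 7 prior points → Category Low (6-8).
Level 19 falls in the 18-19 band.
Grid: Level 18-19 × Category Low = 46-55 months.
Probation check: level 19 > 17 and category Low ≤ Moderate → not eligible.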